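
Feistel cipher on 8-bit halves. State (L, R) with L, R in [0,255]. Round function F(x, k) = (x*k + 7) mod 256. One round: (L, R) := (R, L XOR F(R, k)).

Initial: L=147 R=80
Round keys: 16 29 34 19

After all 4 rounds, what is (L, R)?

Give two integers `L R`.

Round 1 (k=16): L=80 R=148
Round 2 (k=29): L=148 R=155
Round 3 (k=34): L=155 R=9
Round 4 (k=19): L=9 R=41

Answer: 9 41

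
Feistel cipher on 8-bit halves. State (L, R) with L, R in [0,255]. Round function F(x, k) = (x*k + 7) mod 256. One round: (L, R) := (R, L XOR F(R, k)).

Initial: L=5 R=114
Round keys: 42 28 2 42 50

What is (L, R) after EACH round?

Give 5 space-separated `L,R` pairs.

Answer: 114,190 190,189 189,63 63,224 224,248

Derivation:
Round 1 (k=42): L=114 R=190
Round 2 (k=28): L=190 R=189
Round 3 (k=2): L=189 R=63
Round 4 (k=42): L=63 R=224
Round 5 (k=50): L=224 R=248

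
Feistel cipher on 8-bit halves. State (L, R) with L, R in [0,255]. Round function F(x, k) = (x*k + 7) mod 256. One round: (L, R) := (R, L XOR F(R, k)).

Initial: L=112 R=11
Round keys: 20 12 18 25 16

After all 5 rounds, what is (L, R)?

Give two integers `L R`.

Round 1 (k=20): L=11 R=147
Round 2 (k=12): L=147 R=224
Round 3 (k=18): L=224 R=84
Round 4 (k=25): L=84 R=219
Round 5 (k=16): L=219 R=227

Answer: 219 227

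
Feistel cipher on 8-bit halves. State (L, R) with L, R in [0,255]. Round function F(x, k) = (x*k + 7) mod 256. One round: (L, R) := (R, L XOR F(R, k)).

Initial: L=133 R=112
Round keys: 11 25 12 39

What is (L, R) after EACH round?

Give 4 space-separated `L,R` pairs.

Answer: 112,82 82,121 121,225 225,55

Derivation:
Round 1 (k=11): L=112 R=82
Round 2 (k=25): L=82 R=121
Round 3 (k=12): L=121 R=225
Round 4 (k=39): L=225 R=55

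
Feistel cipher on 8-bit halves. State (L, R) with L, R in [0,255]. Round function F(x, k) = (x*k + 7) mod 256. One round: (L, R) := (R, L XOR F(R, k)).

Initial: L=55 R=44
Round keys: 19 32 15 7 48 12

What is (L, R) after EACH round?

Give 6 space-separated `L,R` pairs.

Round 1 (k=19): L=44 R=124
Round 2 (k=32): L=124 R=171
Round 3 (k=15): L=171 R=112
Round 4 (k=7): L=112 R=188
Round 5 (k=48): L=188 R=55
Round 6 (k=12): L=55 R=39

Answer: 44,124 124,171 171,112 112,188 188,55 55,39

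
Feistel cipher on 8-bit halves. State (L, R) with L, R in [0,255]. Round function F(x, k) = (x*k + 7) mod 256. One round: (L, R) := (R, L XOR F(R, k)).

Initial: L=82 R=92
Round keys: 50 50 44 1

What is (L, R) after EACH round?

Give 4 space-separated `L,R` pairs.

Round 1 (k=50): L=92 R=173
Round 2 (k=50): L=173 R=141
Round 3 (k=44): L=141 R=238
Round 4 (k=1): L=238 R=120

Answer: 92,173 173,141 141,238 238,120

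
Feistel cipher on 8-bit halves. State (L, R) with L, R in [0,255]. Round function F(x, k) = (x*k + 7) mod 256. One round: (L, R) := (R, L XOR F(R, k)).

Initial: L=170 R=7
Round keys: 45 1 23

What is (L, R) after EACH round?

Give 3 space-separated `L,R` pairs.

Round 1 (k=45): L=7 R=232
Round 2 (k=1): L=232 R=232
Round 3 (k=23): L=232 R=55

Answer: 7,232 232,232 232,55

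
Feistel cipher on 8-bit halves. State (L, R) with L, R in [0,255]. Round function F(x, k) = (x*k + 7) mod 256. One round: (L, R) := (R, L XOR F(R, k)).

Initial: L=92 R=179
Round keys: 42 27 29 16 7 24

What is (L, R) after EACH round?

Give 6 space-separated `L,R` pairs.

Round 1 (k=42): L=179 R=57
Round 2 (k=27): L=57 R=185
Round 3 (k=29): L=185 R=197
Round 4 (k=16): L=197 R=238
Round 5 (k=7): L=238 R=76
Round 6 (k=24): L=76 R=201

Answer: 179,57 57,185 185,197 197,238 238,76 76,201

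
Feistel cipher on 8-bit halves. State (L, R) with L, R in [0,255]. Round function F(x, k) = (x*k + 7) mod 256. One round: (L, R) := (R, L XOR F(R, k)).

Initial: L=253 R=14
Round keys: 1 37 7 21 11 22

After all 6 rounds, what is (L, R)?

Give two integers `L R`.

Answer: 181 113

Derivation:
Round 1 (k=1): L=14 R=232
Round 2 (k=37): L=232 R=129
Round 3 (k=7): L=129 R=102
Round 4 (k=21): L=102 R=228
Round 5 (k=11): L=228 R=181
Round 6 (k=22): L=181 R=113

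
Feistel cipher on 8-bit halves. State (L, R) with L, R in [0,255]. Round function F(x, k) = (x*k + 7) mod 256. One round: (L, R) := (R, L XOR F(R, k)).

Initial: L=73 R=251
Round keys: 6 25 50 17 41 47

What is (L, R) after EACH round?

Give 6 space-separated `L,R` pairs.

Round 1 (k=6): L=251 R=160
Round 2 (k=25): L=160 R=92
Round 3 (k=50): L=92 R=95
Round 4 (k=17): L=95 R=10
Round 5 (k=41): L=10 R=254
Round 6 (k=47): L=254 R=163

Answer: 251,160 160,92 92,95 95,10 10,254 254,163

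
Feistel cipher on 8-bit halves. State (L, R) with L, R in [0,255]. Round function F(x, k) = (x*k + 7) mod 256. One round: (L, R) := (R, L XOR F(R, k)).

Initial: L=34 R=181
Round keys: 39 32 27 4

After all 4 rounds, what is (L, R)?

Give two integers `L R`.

Round 1 (k=39): L=181 R=184
Round 2 (k=32): L=184 R=178
Round 3 (k=27): L=178 R=117
Round 4 (k=4): L=117 R=105

Answer: 117 105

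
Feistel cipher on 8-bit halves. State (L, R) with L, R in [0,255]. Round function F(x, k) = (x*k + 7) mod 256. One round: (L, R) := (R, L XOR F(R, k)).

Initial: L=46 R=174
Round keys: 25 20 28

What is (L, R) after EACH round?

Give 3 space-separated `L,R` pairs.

Answer: 174,43 43,205 205,88

Derivation:
Round 1 (k=25): L=174 R=43
Round 2 (k=20): L=43 R=205
Round 3 (k=28): L=205 R=88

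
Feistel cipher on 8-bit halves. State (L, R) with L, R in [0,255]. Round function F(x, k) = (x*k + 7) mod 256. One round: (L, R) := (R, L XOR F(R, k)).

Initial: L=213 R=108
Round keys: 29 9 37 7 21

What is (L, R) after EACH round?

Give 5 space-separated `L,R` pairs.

Answer: 108,150 150,33 33,90 90,92 92,201

Derivation:
Round 1 (k=29): L=108 R=150
Round 2 (k=9): L=150 R=33
Round 3 (k=37): L=33 R=90
Round 4 (k=7): L=90 R=92
Round 5 (k=21): L=92 R=201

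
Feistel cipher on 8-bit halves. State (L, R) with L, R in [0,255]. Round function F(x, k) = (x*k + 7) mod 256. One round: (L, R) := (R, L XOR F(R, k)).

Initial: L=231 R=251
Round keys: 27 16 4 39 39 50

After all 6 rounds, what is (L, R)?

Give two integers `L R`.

Answer: 212 212

Derivation:
Round 1 (k=27): L=251 R=103
Round 2 (k=16): L=103 R=140
Round 3 (k=4): L=140 R=80
Round 4 (k=39): L=80 R=187
Round 5 (k=39): L=187 R=212
Round 6 (k=50): L=212 R=212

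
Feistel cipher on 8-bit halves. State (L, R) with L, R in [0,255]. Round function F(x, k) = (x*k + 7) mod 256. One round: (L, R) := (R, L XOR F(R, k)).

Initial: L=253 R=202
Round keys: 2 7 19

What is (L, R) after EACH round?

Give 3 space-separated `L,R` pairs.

Answer: 202,102 102,27 27,110

Derivation:
Round 1 (k=2): L=202 R=102
Round 2 (k=7): L=102 R=27
Round 3 (k=19): L=27 R=110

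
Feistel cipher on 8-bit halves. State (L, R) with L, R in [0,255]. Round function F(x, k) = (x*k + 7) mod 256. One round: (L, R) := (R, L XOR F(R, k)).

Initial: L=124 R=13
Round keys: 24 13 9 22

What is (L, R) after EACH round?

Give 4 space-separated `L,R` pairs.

Answer: 13,67 67,99 99,193 193,254

Derivation:
Round 1 (k=24): L=13 R=67
Round 2 (k=13): L=67 R=99
Round 3 (k=9): L=99 R=193
Round 4 (k=22): L=193 R=254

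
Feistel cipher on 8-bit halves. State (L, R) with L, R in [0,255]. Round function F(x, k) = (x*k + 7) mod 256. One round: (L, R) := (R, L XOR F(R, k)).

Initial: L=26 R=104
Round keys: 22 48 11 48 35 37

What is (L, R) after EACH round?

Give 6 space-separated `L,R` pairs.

Round 1 (k=22): L=104 R=237
Round 2 (k=48): L=237 R=31
Round 3 (k=11): L=31 R=177
Round 4 (k=48): L=177 R=40
Round 5 (k=35): L=40 R=206
Round 6 (k=37): L=206 R=229

Answer: 104,237 237,31 31,177 177,40 40,206 206,229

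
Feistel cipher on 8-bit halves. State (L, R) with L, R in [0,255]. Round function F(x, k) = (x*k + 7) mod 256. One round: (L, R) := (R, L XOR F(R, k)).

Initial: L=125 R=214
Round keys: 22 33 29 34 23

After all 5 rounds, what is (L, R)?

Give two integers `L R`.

Answer: 172 43

Derivation:
Round 1 (k=22): L=214 R=22
Round 2 (k=33): L=22 R=11
Round 3 (k=29): L=11 R=80
Round 4 (k=34): L=80 R=172
Round 5 (k=23): L=172 R=43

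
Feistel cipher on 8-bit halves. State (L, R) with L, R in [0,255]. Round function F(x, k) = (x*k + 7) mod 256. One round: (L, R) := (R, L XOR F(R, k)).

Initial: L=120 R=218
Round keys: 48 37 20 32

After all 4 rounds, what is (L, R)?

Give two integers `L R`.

Round 1 (k=48): L=218 R=159
Round 2 (k=37): L=159 R=216
Round 3 (k=20): L=216 R=120
Round 4 (k=32): L=120 R=223

Answer: 120 223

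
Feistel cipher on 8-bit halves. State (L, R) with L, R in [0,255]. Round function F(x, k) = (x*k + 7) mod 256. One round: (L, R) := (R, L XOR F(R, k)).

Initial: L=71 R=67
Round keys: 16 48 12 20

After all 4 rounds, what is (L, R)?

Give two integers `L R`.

Round 1 (k=16): L=67 R=112
Round 2 (k=48): L=112 R=68
Round 3 (k=12): L=68 R=71
Round 4 (k=20): L=71 R=215

Answer: 71 215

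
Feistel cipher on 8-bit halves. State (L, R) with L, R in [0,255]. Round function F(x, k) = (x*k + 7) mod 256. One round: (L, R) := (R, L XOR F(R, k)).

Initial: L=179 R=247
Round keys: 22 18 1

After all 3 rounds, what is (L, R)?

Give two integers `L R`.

Answer: 252 241

Derivation:
Round 1 (k=22): L=247 R=242
Round 2 (k=18): L=242 R=252
Round 3 (k=1): L=252 R=241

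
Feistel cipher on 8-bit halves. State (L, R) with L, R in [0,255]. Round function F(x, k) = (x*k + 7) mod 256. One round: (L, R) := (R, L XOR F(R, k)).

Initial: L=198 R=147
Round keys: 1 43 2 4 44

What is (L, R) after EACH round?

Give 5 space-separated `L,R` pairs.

Round 1 (k=1): L=147 R=92
Round 2 (k=43): L=92 R=232
Round 3 (k=2): L=232 R=139
Round 4 (k=4): L=139 R=219
Round 5 (k=44): L=219 R=32

Answer: 147,92 92,232 232,139 139,219 219,32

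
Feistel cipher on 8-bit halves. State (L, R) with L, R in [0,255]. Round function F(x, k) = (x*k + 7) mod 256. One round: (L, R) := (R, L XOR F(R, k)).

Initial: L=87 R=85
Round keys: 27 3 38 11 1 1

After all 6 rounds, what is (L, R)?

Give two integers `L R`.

Answer: 199 86

Derivation:
Round 1 (k=27): L=85 R=169
Round 2 (k=3): L=169 R=87
Round 3 (k=38): L=87 R=88
Round 4 (k=11): L=88 R=152
Round 5 (k=1): L=152 R=199
Round 6 (k=1): L=199 R=86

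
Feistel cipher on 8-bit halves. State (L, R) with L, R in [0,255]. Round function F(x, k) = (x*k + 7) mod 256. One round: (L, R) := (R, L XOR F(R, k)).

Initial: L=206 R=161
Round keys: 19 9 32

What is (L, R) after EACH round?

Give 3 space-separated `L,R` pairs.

Round 1 (k=19): L=161 R=52
Round 2 (k=9): L=52 R=122
Round 3 (k=32): L=122 R=115

Answer: 161,52 52,122 122,115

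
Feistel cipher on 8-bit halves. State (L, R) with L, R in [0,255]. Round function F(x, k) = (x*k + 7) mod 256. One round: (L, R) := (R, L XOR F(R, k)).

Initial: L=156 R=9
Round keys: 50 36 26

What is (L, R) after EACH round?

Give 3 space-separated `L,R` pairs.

Round 1 (k=50): L=9 R=85
Round 2 (k=36): L=85 R=242
Round 3 (k=26): L=242 R=206

Answer: 9,85 85,242 242,206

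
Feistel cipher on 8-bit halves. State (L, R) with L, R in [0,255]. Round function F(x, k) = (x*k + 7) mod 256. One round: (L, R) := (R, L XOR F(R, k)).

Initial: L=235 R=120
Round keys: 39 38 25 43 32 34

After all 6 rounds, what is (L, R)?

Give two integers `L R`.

Round 1 (k=39): L=120 R=164
Round 2 (k=38): L=164 R=39
Round 3 (k=25): L=39 R=114
Round 4 (k=43): L=114 R=10
Round 5 (k=32): L=10 R=53
Round 6 (k=34): L=53 R=27

Answer: 53 27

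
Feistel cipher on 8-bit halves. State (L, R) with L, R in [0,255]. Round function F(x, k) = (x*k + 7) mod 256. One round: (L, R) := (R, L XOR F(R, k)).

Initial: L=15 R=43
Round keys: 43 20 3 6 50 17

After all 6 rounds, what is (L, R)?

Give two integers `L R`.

Round 1 (k=43): L=43 R=79
Round 2 (k=20): L=79 R=24
Round 3 (k=3): L=24 R=0
Round 4 (k=6): L=0 R=31
Round 5 (k=50): L=31 R=21
Round 6 (k=17): L=21 R=115

Answer: 21 115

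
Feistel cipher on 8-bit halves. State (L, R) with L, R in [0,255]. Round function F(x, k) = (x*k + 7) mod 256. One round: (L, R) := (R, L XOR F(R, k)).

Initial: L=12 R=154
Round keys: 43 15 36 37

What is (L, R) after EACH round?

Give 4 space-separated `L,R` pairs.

Round 1 (k=43): L=154 R=233
Round 2 (k=15): L=233 R=52
Round 3 (k=36): L=52 R=190
Round 4 (k=37): L=190 R=73

Answer: 154,233 233,52 52,190 190,73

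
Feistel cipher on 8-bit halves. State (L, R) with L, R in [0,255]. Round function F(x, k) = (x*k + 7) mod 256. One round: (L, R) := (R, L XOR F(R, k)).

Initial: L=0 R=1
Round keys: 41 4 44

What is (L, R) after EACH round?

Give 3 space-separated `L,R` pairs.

Round 1 (k=41): L=1 R=48
Round 2 (k=4): L=48 R=198
Round 3 (k=44): L=198 R=63

Answer: 1,48 48,198 198,63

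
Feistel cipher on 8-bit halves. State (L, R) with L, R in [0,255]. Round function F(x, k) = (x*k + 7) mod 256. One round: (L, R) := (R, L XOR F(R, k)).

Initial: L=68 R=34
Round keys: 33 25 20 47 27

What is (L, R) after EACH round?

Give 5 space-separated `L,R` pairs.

Round 1 (k=33): L=34 R=45
Round 2 (k=25): L=45 R=78
Round 3 (k=20): L=78 R=50
Round 4 (k=47): L=50 R=123
Round 5 (k=27): L=123 R=50

Answer: 34,45 45,78 78,50 50,123 123,50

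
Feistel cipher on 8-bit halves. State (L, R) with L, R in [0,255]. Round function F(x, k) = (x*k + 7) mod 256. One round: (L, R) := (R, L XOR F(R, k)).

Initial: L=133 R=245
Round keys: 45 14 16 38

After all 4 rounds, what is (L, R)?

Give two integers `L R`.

Answer: 26 139

Derivation:
Round 1 (k=45): L=245 R=157
Round 2 (k=14): L=157 R=104
Round 3 (k=16): L=104 R=26
Round 4 (k=38): L=26 R=139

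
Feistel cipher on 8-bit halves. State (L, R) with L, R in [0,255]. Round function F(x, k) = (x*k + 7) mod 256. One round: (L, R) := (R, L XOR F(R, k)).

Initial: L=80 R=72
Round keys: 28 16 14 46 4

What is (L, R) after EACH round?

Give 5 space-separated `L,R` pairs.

Round 1 (k=28): L=72 R=183
Round 2 (k=16): L=183 R=63
Round 3 (k=14): L=63 R=206
Round 4 (k=46): L=206 R=52
Round 5 (k=4): L=52 R=25

Answer: 72,183 183,63 63,206 206,52 52,25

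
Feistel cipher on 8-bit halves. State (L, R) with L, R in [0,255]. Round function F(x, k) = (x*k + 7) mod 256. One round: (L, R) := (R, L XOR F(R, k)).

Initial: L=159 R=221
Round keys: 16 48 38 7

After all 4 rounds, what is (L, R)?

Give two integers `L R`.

Round 1 (k=16): L=221 R=72
Round 2 (k=48): L=72 R=90
Round 3 (k=38): L=90 R=43
Round 4 (k=7): L=43 R=110

Answer: 43 110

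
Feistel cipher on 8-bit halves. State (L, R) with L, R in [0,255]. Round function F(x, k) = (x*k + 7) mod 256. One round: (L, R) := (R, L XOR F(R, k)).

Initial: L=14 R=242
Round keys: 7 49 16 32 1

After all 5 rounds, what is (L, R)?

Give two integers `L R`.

Round 1 (k=7): L=242 R=171
Round 2 (k=49): L=171 R=48
Round 3 (k=16): L=48 R=172
Round 4 (k=32): L=172 R=183
Round 5 (k=1): L=183 R=18

Answer: 183 18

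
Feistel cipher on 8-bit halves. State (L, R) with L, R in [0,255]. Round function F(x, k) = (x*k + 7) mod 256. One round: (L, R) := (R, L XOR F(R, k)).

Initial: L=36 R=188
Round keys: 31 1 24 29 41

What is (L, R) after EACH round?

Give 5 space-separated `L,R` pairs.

Round 1 (k=31): L=188 R=239
Round 2 (k=1): L=239 R=74
Round 3 (k=24): L=74 R=24
Round 4 (k=29): L=24 R=245
Round 5 (k=41): L=245 R=92

Answer: 188,239 239,74 74,24 24,245 245,92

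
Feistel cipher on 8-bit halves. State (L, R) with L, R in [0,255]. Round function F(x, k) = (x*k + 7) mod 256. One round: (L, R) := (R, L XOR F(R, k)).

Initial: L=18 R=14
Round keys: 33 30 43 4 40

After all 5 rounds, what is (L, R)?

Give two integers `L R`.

Round 1 (k=33): L=14 R=199
Round 2 (k=30): L=199 R=87
Round 3 (k=43): L=87 R=99
Round 4 (k=4): L=99 R=196
Round 5 (k=40): L=196 R=196

Answer: 196 196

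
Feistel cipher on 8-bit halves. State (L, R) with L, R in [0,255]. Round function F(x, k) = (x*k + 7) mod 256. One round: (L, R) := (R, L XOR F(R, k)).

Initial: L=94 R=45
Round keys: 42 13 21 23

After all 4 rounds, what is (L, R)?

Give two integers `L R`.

Answer: 197 69

Derivation:
Round 1 (k=42): L=45 R=55
Round 2 (k=13): L=55 R=255
Round 3 (k=21): L=255 R=197
Round 4 (k=23): L=197 R=69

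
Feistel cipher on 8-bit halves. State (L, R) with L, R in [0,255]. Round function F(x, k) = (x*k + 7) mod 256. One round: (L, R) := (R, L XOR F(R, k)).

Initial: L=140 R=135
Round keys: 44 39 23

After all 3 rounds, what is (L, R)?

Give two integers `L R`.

Answer: 111 183

Derivation:
Round 1 (k=44): L=135 R=183
Round 2 (k=39): L=183 R=111
Round 3 (k=23): L=111 R=183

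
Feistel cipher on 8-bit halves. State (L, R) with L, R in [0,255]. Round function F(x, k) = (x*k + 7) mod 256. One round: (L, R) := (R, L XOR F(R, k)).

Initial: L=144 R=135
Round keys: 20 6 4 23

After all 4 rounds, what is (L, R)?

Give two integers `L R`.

Answer: 124 181

Derivation:
Round 1 (k=20): L=135 R=3
Round 2 (k=6): L=3 R=158
Round 3 (k=4): L=158 R=124
Round 4 (k=23): L=124 R=181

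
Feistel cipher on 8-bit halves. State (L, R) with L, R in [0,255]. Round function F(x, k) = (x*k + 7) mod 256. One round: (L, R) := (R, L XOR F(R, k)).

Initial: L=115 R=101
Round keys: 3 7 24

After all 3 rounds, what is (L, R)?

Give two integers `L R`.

Answer: 143 42

Derivation:
Round 1 (k=3): L=101 R=69
Round 2 (k=7): L=69 R=143
Round 3 (k=24): L=143 R=42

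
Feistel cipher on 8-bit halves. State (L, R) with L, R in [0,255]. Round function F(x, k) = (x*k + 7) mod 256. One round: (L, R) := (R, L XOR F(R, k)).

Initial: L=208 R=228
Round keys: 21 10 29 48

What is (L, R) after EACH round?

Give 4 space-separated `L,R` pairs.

Answer: 228,107 107,209 209,223 223,6

Derivation:
Round 1 (k=21): L=228 R=107
Round 2 (k=10): L=107 R=209
Round 3 (k=29): L=209 R=223
Round 4 (k=48): L=223 R=6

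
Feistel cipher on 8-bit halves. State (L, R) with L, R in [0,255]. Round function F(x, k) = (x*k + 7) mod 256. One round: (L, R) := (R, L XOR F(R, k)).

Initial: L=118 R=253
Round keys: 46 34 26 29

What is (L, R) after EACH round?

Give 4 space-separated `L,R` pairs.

Round 1 (k=46): L=253 R=11
Round 2 (k=34): L=11 R=128
Round 3 (k=26): L=128 R=12
Round 4 (k=29): L=12 R=227

Answer: 253,11 11,128 128,12 12,227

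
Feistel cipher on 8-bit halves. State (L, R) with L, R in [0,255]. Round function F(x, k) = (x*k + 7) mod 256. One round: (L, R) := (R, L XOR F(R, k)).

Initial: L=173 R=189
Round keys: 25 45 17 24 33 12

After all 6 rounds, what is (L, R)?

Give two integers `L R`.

Round 1 (k=25): L=189 R=209
Round 2 (k=45): L=209 R=121
Round 3 (k=17): L=121 R=193
Round 4 (k=24): L=193 R=102
Round 5 (k=33): L=102 R=236
Round 6 (k=12): L=236 R=113

Answer: 236 113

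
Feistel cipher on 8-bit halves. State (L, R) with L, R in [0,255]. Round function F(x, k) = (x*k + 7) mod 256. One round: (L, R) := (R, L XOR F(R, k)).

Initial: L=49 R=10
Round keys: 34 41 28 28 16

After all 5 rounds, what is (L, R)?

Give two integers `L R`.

Round 1 (k=34): L=10 R=106
Round 2 (k=41): L=106 R=11
Round 3 (k=28): L=11 R=81
Round 4 (k=28): L=81 R=232
Round 5 (k=16): L=232 R=214

Answer: 232 214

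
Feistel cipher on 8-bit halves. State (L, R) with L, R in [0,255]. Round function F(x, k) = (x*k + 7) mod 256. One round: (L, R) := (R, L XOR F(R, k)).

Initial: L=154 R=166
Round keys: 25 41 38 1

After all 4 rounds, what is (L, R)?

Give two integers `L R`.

Answer: 224 135

Derivation:
Round 1 (k=25): L=166 R=167
Round 2 (k=41): L=167 R=96
Round 3 (k=38): L=96 R=224
Round 4 (k=1): L=224 R=135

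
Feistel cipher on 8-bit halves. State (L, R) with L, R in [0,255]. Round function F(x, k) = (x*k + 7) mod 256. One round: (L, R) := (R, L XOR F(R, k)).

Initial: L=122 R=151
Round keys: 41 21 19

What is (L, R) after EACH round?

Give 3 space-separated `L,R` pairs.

Answer: 151,76 76,212 212,143

Derivation:
Round 1 (k=41): L=151 R=76
Round 2 (k=21): L=76 R=212
Round 3 (k=19): L=212 R=143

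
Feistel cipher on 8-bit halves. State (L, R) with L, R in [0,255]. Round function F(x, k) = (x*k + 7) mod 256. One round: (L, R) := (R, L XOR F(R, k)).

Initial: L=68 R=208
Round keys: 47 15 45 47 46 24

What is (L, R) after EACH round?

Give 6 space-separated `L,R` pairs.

Answer: 208,115 115,20 20,248 248,155 155,25 25,196

Derivation:
Round 1 (k=47): L=208 R=115
Round 2 (k=15): L=115 R=20
Round 3 (k=45): L=20 R=248
Round 4 (k=47): L=248 R=155
Round 5 (k=46): L=155 R=25
Round 6 (k=24): L=25 R=196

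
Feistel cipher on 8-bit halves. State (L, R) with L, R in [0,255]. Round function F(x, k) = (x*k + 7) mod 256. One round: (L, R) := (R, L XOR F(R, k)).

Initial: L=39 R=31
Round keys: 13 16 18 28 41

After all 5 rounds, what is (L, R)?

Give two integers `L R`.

Answer: 87 92

Derivation:
Round 1 (k=13): L=31 R=189
Round 2 (k=16): L=189 R=200
Round 3 (k=18): L=200 R=170
Round 4 (k=28): L=170 R=87
Round 5 (k=41): L=87 R=92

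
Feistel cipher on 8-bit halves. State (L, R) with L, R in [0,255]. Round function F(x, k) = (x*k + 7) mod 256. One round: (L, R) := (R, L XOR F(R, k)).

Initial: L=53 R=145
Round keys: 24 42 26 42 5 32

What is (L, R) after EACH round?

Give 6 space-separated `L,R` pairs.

Round 1 (k=24): L=145 R=170
Round 2 (k=42): L=170 R=122
Round 3 (k=26): L=122 R=193
Round 4 (k=42): L=193 R=203
Round 5 (k=5): L=203 R=63
Round 6 (k=32): L=63 R=44

Answer: 145,170 170,122 122,193 193,203 203,63 63,44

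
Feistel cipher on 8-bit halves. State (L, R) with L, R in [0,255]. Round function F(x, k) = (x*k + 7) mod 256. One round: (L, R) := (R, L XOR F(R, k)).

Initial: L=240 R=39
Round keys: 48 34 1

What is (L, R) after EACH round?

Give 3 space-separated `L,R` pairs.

Answer: 39,167 167,18 18,190

Derivation:
Round 1 (k=48): L=39 R=167
Round 2 (k=34): L=167 R=18
Round 3 (k=1): L=18 R=190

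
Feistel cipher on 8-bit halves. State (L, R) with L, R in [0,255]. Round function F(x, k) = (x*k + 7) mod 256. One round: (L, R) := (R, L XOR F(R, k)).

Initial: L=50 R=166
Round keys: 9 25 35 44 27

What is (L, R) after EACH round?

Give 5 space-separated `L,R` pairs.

Round 1 (k=9): L=166 R=239
Round 2 (k=25): L=239 R=248
Round 3 (k=35): L=248 R=0
Round 4 (k=44): L=0 R=255
Round 5 (k=27): L=255 R=236

Answer: 166,239 239,248 248,0 0,255 255,236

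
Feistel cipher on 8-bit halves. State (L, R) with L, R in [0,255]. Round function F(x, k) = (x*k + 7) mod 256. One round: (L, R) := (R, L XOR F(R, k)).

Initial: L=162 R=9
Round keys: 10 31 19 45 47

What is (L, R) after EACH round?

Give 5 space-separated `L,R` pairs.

Answer: 9,195 195,173 173,29 29,141 141,247

Derivation:
Round 1 (k=10): L=9 R=195
Round 2 (k=31): L=195 R=173
Round 3 (k=19): L=173 R=29
Round 4 (k=45): L=29 R=141
Round 5 (k=47): L=141 R=247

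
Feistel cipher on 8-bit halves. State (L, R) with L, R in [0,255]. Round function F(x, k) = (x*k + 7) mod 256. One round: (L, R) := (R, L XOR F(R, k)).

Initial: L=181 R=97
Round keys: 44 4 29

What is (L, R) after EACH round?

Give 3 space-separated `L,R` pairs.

Answer: 97,6 6,126 126,75

Derivation:
Round 1 (k=44): L=97 R=6
Round 2 (k=4): L=6 R=126
Round 3 (k=29): L=126 R=75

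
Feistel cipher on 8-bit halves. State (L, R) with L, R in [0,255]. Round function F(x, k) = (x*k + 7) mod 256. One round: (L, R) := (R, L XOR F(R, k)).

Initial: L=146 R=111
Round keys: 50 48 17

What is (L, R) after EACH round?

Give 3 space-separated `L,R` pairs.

Round 1 (k=50): L=111 R=39
Round 2 (k=48): L=39 R=56
Round 3 (k=17): L=56 R=152

Answer: 111,39 39,56 56,152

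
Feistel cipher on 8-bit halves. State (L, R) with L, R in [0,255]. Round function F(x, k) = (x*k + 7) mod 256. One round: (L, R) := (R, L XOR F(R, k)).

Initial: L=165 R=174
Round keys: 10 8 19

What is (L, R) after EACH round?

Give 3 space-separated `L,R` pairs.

Answer: 174,118 118,25 25,148

Derivation:
Round 1 (k=10): L=174 R=118
Round 2 (k=8): L=118 R=25
Round 3 (k=19): L=25 R=148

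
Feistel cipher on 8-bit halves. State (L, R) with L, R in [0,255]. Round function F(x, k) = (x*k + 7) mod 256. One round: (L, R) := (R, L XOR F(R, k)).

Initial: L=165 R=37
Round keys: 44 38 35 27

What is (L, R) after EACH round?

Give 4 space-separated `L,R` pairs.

Answer: 37,198 198,78 78,119 119,218

Derivation:
Round 1 (k=44): L=37 R=198
Round 2 (k=38): L=198 R=78
Round 3 (k=35): L=78 R=119
Round 4 (k=27): L=119 R=218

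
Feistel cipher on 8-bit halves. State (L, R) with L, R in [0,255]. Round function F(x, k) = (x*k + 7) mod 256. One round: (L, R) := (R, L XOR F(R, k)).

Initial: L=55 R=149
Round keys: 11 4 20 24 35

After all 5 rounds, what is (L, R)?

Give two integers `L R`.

Round 1 (k=11): L=149 R=89
Round 2 (k=4): L=89 R=254
Round 3 (k=20): L=254 R=134
Round 4 (k=24): L=134 R=105
Round 5 (k=35): L=105 R=228

Answer: 105 228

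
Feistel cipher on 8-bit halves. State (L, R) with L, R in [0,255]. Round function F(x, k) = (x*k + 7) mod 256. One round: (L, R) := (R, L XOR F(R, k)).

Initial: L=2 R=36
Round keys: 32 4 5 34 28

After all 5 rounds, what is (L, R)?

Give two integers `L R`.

Answer: 74 216

Derivation:
Round 1 (k=32): L=36 R=133
Round 2 (k=4): L=133 R=63
Round 3 (k=5): L=63 R=199
Round 4 (k=34): L=199 R=74
Round 5 (k=28): L=74 R=216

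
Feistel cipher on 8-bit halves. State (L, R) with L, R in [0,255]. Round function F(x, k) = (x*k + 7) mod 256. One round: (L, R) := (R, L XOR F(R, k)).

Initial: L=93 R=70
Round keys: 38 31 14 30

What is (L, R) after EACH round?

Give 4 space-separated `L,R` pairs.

Answer: 70,54 54,215 215,255 255,62

Derivation:
Round 1 (k=38): L=70 R=54
Round 2 (k=31): L=54 R=215
Round 3 (k=14): L=215 R=255
Round 4 (k=30): L=255 R=62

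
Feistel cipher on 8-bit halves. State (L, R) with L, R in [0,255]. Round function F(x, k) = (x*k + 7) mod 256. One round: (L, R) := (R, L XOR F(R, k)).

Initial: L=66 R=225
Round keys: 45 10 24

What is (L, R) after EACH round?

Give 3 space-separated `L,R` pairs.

Round 1 (k=45): L=225 R=214
Round 2 (k=10): L=214 R=130
Round 3 (k=24): L=130 R=225

Answer: 225,214 214,130 130,225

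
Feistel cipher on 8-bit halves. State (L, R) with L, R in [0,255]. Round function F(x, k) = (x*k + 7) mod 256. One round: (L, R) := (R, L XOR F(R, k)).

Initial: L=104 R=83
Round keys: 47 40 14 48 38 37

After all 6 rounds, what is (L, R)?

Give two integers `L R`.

Answer: 202 26

Derivation:
Round 1 (k=47): L=83 R=44
Round 2 (k=40): L=44 R=180
Round 3 (k=14): L=180 R=243
Round 4 (k=48): L=243 R=35
Round 5 (k=38): L=35 R=202
Round 6 (k=37): L=202 R=26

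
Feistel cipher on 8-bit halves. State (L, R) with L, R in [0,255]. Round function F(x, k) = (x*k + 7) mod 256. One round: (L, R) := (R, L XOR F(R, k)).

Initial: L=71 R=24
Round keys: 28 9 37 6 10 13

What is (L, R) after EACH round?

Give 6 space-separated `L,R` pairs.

Round 1 (k=28): L=24 R=224
Round 2 (k=9): L=224 R=255
Round 3 (k=37): L=255 R=2
Round 4 (k=6): L=2 R=236
Round 5 (k=10): L=236 R=61
Round 6 (k=13): L=61 R=204

Answer: 24,224 224,255 255,2 2,236 236,61 61,204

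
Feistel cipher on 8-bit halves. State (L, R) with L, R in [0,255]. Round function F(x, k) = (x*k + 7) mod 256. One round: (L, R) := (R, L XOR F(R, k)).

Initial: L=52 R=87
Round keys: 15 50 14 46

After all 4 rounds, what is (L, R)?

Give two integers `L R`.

Round 1 (k=15): L=87 R=20
Round 2 (k=50): L=20 R=184
Round 3 (k=14): L=184 R=3
Round 4 (k=46): L=3 R=41

Answer: 3 41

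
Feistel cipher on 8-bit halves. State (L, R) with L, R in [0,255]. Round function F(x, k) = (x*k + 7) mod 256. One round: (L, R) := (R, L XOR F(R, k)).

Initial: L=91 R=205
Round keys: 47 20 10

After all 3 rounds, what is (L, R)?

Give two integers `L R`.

Round 1 (k=47): L=205 R=241
Round 2 (k=20): L=241 R=22
Round 3 (k=10): L=22 R=18

Answer: 22 18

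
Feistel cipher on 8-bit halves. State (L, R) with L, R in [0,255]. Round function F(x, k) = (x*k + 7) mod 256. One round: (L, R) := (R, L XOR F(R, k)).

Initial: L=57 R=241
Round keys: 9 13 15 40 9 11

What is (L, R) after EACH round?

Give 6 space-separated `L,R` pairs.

Round 1 (k=9): L=241 R=185
Round 2 (k=13): L=185 R=157
Round 3 (k=15): L=157 R=131
Round 4 (k=40): L=131 R=226
Round 5 (k=9): L=226 R=122
Round 6 (k=11): L=122 R=167

Answer: 241,185 185,157 157,131 131,226 226,122 122,167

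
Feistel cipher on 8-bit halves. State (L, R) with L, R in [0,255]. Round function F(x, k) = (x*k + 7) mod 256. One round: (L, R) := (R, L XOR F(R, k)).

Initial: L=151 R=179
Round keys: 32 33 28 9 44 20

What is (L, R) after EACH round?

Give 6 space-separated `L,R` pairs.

Answer: 179,240 240,68 68,135 135,130 130,216 216,101

Derivation:
Round 1 (k=32): L=179 R=240
Round 2 (k=33): L=240 R=68
Round 3 (k=28): L=68 R=135
Round 4 (k=9): L=135 R=130
Round 5 (k=44): L=130 R=216
Round 6 (k=20): L=216 R=101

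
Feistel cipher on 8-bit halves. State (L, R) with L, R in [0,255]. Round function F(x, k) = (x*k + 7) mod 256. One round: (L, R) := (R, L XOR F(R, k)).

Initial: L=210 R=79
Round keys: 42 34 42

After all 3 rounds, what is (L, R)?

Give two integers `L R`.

Answer: 10 132

Derivation:
Round 1 (k=42): L=79 R=47
Round 2 (k=34): L=47 R=10
Round 3 (k=42): L=10 R=132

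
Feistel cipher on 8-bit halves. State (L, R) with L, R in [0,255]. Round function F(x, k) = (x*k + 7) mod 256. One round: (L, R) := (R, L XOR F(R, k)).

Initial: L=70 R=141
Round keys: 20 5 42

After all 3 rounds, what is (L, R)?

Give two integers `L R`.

Answer: 5 148

Derivation:
Round 1 (k=20): L=141 R=77
Round 2 (k=5): L=77 R=5
Round 3 (k=42): L=5 R=148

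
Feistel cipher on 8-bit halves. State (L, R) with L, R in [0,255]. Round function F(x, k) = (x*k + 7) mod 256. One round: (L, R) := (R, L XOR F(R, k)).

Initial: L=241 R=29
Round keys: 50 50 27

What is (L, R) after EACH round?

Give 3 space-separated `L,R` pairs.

Answer: 29,64 64,154 154,5

Derivation:
Round 1 (k=50): L=29 R=64
Round 2 (k=50): L=64 R=154
Round 3 (k=27): L=154 R=5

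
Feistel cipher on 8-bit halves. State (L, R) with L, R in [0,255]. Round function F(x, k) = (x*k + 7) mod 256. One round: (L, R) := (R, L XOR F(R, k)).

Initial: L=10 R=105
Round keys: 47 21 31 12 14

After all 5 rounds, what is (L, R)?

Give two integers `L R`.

Answer: 33 196

Derivation:
Round 1 (k=47): L=105 R=68
Round 2 (k=21): L=68 R=242
Round 3 (k=31): L=242 R=17
Round 4 (k=12): L=17 R=33
Round 5 (k=14): L=33 R=196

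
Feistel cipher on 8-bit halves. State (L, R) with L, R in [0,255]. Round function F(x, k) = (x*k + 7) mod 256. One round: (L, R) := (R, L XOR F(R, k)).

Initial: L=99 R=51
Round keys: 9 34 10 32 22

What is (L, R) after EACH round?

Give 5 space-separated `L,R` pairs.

Answer: 51,177 177,186 186,250 250,253 253,63

Derivation:
Round 1 (k=9): L=51 R=177
Round 2 (k=34): L=177 R=186
Round 3 (k=10): L=186 R=250
Round 4 (k=32): L=250 R=253
Round 5 (k=22): L=253 R=63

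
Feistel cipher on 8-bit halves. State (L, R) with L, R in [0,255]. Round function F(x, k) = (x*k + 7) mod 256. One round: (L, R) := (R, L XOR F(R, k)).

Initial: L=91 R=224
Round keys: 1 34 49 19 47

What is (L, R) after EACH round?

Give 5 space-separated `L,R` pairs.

Round 1 (k=1): L=224 R=188
Round 2 (k=34): L=188 R=31
Round 3 (k=49): L=31 R=74
Round 4 (k=19): L=74 R=154
Round 5 (k=47): L=154 R=7

Answer: 224,188 188,31 31,74 74,154 154,7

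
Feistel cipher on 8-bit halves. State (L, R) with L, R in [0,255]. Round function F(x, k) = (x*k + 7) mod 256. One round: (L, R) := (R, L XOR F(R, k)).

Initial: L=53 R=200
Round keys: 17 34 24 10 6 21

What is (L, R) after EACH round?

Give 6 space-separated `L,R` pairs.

Answer: 200,122 122,243 243,181 181,234 234,54 54,159

Derivation:
Round 1 (k=17): L=200 R=122
Round 2 (k=34): L=122 R=243
Round 3 (k=24): L=243 R=181
Round 4 (k=10): L=181 R=234
Round 5 (k=6): L=234 R=54
Round 6 (k=21): L=54 R=159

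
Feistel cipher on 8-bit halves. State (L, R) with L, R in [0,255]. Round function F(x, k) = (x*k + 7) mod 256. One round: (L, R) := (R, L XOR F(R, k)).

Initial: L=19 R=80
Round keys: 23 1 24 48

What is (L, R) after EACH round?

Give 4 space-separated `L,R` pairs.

Round 1 (k=23): L=80 R=36
Round 2 (k=1): L=36 R=123
Round 3 (k=24): L=123 R=171
Round 4 (k=48): L=171 R=108

Answer: 80,36 36,123 123,171 171,108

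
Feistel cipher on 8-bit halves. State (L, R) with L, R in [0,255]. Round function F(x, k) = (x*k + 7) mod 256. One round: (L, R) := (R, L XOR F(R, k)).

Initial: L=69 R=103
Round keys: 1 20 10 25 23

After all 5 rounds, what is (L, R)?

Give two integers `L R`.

Round 1 (k=1): L=103 R=43
Round 2 (k=20): L=43 R=4
Round 3 (k=10): L=4 R=4
Round 4 (k=25): L=4 R=111
Round 5 (k=23): L=111 R=4

Answer: 111 4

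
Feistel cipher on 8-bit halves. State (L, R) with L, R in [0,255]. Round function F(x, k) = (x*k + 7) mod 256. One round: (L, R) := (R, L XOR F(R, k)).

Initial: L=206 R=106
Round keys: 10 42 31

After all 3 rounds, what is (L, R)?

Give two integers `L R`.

Answer: 243 145

Derivation:
Round 1 (k=10): L=106 R=229
Round 2 (k=42): L=229 R=243
Round 3 (k=31): L=243 R=145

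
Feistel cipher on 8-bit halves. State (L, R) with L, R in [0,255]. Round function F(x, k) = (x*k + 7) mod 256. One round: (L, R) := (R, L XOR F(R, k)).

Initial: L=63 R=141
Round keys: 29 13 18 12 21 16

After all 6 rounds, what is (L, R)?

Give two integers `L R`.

Round 1 (k=29): L=141 R=63
Round 2 (k=13): L=63 R=183
Round 3 (k=18): L=183 R=218
Round 4 (k=12): L=218 R=136
Round 5 (k=21): L=136 R=245
Round 6 (k=16): L=245 R=223

Answer: 245 223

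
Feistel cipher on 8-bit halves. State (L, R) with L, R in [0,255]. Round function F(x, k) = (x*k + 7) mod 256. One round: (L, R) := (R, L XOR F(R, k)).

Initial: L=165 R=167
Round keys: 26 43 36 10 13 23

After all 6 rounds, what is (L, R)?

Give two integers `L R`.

Answer: 103 221

Derivation:
Round 1 (k=26): L=167 R=88
Round 2 (k=43): L=88 R=104
Round 3 (k=36): L=104 R=255
Round 4 (k=10): L=255 R=149
Round 5 (k=13): L=149 R=103
Round 6 (k=23): L=103 R=221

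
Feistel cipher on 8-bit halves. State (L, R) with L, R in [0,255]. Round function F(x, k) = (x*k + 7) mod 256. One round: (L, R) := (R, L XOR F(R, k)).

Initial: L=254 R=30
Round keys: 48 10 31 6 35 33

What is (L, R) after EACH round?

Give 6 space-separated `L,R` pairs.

Round 1 (k=48): L=30 R=89
Round 2 (k=10): L=89 R=159
Round 3 (k=31): L=159 R=17
Round 4 (k=6): L=17 R=242
Round 5 (k=35): L=242 R=12
Round 6 (k=33): L=12 R=97

Answer: 30,89 89,159 159,17 17,242 242,12 12,97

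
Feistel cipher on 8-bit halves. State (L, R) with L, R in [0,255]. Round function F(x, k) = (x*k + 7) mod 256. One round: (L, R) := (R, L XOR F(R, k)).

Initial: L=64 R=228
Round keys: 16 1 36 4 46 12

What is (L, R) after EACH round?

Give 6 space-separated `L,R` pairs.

Round 1 (k=16): L=228 R=7
Round 2 (k=1): L=7 R=234
Round 3 (k=36): L=234 R=232
Round 4 (k=4): L=232 R=77
Round 5 (k=46): L=77 R=53
Round 6 (k=12): L=53 R=206

Answer: 228,7 7,234 234,232 232,77 77,53 53,206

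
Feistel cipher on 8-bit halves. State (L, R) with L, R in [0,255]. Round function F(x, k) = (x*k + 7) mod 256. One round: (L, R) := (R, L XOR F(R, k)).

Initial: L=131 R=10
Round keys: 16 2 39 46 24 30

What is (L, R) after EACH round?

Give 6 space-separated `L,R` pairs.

Answer: 10,36 36,69 69,174 174,14 14,249 249,59

Derivation:
Round 1 (k=16): L=10 R=36
Round 2 (k=2): L=36 R=69
Round 3 (k=39): L=69 R=174
Round 4 (k=46): L=174 R=14
Round 5 (k=24): L=14 R=249
Round 6 (k=30): L=249 R=59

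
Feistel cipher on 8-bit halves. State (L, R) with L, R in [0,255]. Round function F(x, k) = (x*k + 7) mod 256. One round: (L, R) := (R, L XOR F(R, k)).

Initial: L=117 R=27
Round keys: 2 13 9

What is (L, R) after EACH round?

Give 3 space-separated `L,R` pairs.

Round 1 (k=2): L=27 R=72
Round 2 (k=13): L=72 R=180
Round 3 (k=9): L=180 R=19

Answer: 27,72 72,180 180,19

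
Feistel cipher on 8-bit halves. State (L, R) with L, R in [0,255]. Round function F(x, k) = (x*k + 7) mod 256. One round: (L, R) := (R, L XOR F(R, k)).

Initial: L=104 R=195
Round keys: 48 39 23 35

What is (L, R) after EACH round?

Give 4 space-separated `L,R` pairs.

Answer: 195,255 255,35 35,211 211,195

Derivation:
Round 1 (k=48): L=195 R=255
Round 2 (k=39): L=255 R=35
Round 3 (k=23): L=35 R=211
Round 4 (k=35): L=211 R=195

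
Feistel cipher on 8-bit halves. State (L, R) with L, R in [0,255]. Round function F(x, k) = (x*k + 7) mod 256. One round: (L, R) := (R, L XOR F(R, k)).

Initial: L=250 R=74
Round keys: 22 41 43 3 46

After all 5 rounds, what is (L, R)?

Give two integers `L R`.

Answer: 209 145

Derivation:
Round 1 (k=22): L=74 R=153
Round 2 (k=41): L=153 R=194
Round 3 (k=43): L=194 R=4
Round 4 (k=3): L=4 R=209
Round 5 (k=46): L=209 R=145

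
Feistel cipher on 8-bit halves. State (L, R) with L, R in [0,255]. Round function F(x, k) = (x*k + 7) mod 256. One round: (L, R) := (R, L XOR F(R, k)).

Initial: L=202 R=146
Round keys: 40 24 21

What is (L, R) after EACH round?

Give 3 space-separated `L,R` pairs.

Answer: 146,29 29,45 45,165

Derivation:
Round 1 (k=40): L=146 R=29
Round 2 (k=24): L=29 R=45
Round 3 (k=21): L=45 R=165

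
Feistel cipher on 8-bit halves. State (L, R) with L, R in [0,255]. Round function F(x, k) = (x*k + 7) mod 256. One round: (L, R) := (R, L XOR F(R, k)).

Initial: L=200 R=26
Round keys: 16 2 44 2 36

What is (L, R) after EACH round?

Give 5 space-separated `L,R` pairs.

Answer: 26,111 111,255 255,180 180,144 144,243

Derivation:
Round 1 (k=16): L=26 R=111
Round 2 (k=2): L=111 R=255
Round 3 (k=44): L=255 R=180
Round 4 (k=2): L=180 R=144
Round 5 (k=36): L=144 R=243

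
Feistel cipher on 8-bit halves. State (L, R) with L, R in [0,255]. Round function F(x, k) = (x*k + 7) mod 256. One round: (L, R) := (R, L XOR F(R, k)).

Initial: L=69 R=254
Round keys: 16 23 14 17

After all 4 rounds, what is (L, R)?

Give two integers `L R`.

Answer: 67 17

Derivation:
Round 1 (k=16): L=254 R=162
Round 2 (k=23): L=162 R=107
Round 3 (k=14): L=107 R=67
Round 4 (k=17): L=67 R=17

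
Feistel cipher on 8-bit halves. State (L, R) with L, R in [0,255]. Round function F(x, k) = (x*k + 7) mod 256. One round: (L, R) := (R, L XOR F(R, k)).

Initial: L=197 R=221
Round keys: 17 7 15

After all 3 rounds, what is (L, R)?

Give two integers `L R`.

Answer: 195 5

Derivation:
Round 1 (k=17): L=221 R=113
Round 2 (k=7): L=113 R=195
Round 3 (k=15): L=195 R=5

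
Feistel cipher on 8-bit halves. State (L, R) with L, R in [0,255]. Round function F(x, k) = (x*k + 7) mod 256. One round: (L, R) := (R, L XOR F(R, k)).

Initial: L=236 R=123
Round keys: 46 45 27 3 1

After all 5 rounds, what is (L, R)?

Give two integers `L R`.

Round 1 (k=46): L=123 R=205
Round 2 (k=45): L=205 R=107
Round 3 (k=27): L=107 R=157
Round 4 (k=3): L=157 R=181
Round 5 (k=1): L=181 R=33

Answer: 181 33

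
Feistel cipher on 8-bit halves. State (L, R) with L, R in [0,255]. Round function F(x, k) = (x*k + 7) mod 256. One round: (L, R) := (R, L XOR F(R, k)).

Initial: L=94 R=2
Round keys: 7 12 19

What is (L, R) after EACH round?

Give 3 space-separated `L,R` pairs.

Answer: 2,75 75,137 137,121

Derivation:
Round 1 (k=7): L=2 R=75
Round 2 (k=12): L=75 R=137
Round 3 (k=19): L=137 R=121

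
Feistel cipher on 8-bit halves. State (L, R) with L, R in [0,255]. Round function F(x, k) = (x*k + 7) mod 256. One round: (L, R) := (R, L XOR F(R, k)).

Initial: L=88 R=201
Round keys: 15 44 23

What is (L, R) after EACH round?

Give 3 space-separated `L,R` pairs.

Round 1 (k=15): L=201 R=150
Round 2 (k=44): L=150 R=6
Round 3 (k=23): L=6 R=7

Answer: 201,150 150,6 6,7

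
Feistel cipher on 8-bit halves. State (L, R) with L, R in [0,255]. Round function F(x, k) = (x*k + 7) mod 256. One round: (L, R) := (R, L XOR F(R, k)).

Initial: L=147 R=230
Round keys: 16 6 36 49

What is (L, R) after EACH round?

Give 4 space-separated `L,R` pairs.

Round 1 (k=16): L=230 R=244
Round 2 (k=6): L=244 R=89
Round 3 (k=36): L=89 R=127
Round 4 (k=49): L=127 R=15

Answer: 230,244 244,89 89,127 127,15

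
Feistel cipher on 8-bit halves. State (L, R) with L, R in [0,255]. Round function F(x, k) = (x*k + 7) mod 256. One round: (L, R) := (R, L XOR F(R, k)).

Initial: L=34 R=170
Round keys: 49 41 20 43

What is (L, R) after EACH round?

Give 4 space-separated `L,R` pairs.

Answer: 170,179 179,24 24,84 84,59

Derivation:
Round 1 (k=49): L=170 R=179
Round 2 (k=41): L=179 R=24
Round 3 (k=20): L=24 R=84
Round 4 (k=43): L=84 R=59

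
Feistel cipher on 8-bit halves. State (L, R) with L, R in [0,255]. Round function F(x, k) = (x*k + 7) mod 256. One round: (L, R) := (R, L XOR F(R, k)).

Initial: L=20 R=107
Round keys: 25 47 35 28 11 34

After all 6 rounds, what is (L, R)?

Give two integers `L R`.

Round 1 (k=25): L=107 R=110
Round 2 (k=47): L=110 R=82
Round 3 (k=35): L=82 R=83
Round 4 (k=28): L=83 R=73
Round 5 (k=11): L=73 R=121
Round 6 (k=34): L=121 R=80

Answer: 121 80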